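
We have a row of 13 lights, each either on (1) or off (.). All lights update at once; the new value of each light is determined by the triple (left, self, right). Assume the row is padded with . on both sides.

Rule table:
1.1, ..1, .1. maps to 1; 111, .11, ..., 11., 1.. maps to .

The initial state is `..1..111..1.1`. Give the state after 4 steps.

111...1......

step 1: .11.1....1111
step 2: 1..11...1....
step 3: 1.1....11....
step 4: 111...1......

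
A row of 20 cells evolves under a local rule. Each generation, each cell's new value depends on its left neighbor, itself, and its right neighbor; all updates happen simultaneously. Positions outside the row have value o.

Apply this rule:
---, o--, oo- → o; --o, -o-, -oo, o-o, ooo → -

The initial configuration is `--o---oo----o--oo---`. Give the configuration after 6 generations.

generation 1: o--oo--oooo--o--ooo-
generation 2: oo--oo----oo--o---o-
generation 3: -oo--oooo--oo--oo---
generation 4: --oo----oo--oo--ooo-
generation 5: o--oooo--oo--oo---o-
generation 6: oo----oo--oo--ooo---

oo----oo--oo--ooo---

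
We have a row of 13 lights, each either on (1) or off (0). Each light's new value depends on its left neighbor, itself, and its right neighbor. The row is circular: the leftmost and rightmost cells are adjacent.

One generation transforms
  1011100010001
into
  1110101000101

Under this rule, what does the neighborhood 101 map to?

1

At position 1 the neighborhood is 101; the next row has 1 there.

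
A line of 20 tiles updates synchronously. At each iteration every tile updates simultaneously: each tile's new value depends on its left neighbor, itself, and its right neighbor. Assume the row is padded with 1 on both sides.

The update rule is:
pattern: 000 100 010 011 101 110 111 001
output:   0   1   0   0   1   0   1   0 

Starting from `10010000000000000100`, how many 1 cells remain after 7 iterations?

5

01001000000000000010
10100100000000000001
01010010000000000000
10101001000000000000
01010100100000000000
10101010010000000000
01010101001000000000
count of 1: 5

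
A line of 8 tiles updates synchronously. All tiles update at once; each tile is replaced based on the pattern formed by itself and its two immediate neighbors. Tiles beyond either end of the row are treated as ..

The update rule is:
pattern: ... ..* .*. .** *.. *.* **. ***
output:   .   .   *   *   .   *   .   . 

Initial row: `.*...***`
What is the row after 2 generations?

.*...*..

.*...*..
.*...*..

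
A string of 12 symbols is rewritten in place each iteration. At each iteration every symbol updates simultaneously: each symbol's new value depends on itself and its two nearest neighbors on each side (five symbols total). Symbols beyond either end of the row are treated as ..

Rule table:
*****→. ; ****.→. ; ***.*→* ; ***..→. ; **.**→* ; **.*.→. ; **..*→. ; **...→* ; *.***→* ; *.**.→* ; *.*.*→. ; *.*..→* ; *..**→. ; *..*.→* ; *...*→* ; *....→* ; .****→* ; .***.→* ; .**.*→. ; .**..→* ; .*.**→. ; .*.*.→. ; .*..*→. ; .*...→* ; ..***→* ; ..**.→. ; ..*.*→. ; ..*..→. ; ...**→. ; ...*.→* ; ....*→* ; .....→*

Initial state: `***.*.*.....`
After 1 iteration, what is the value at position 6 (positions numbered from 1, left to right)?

iteration 1: ***...******
position 6 holds .

.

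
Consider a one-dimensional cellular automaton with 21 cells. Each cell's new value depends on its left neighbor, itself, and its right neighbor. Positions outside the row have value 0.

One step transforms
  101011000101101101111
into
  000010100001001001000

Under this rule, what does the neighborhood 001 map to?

At position 8 the neighborhood is 001; the next row has 0 there.

0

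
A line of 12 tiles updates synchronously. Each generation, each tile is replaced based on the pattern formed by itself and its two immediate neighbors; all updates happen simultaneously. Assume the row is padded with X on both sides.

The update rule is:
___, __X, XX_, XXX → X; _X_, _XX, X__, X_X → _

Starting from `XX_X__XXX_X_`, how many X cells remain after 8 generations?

6

XX___X_XX___
XX_XX___X_XX
XX__X_XX___X
XX_X___X_XX_
XX___XX___X_
XX_XX_X_XX__
XX__X____X_X
XX_X__XXX___
count of X: 6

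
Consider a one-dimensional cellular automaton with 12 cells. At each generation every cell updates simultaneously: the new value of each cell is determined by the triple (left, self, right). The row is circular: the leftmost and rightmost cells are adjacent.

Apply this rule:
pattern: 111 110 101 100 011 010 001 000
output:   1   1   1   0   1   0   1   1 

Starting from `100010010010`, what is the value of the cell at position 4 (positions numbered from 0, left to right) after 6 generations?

1

001100100101
011101001010
111110010100
111110101001
111111010011
111111100111
position 4 holds 1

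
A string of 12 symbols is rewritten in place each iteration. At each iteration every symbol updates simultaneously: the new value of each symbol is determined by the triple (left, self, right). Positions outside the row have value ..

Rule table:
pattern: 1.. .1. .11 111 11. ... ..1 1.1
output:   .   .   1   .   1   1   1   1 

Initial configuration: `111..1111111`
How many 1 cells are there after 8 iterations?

1.1.11.....1
.1.111.1111.
1.11.111..1.
.11111.1.1..
11...11.1..1
11.11111..1.
1111...1.1..
1..1.11.1..1
count of 1: 6

6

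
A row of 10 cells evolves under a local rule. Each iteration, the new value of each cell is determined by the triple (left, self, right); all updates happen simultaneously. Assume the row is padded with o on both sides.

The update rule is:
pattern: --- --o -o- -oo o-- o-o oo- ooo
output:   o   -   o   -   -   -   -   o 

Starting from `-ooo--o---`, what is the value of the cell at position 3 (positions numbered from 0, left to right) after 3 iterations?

--o---o-o-
--o-o-o-o-
--o-o-o-o-
position 3 holds -

-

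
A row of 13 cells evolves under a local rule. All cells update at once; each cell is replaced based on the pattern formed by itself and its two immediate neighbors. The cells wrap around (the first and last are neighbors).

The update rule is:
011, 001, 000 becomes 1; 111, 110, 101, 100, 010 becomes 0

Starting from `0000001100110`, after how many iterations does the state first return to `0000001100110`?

26

iteration 1: 1111111001100
iteration 2: 1000000011001
iteration 3: 0011111110011
iteration 4: 0110000000110
iteration 5: 1100111111100
iteration 6: 1001100000001
iteration 7: 0011001111111
iteration 8: 0110011000000
iteration 9: 1100110011111
iteration 10: 0001100110000
iteration 11: 1111001100111
iteration 12: 0000011001100
iteration 13: 1111110011001
iteration 14: 0000000110011
iteration 15: 0111111100110
iteration 16: 1100000001100
iteration 17: 1001111111001
iteration 18: 0011000000011
iteration 19: 0110011111110
iteration 20: 1100110000000
iteration 21: 1001100111111
iteration 22: 0011001100000
iteration 23: 1110011001111
iteration 24: 0000110011000
iteration 25: 1111100110011
iteration 26: 0000001100110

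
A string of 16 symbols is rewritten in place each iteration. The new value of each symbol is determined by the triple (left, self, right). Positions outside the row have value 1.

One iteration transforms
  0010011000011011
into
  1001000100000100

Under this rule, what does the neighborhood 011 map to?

0

At position 5 the neighborhood is 011; the next row has 0 there.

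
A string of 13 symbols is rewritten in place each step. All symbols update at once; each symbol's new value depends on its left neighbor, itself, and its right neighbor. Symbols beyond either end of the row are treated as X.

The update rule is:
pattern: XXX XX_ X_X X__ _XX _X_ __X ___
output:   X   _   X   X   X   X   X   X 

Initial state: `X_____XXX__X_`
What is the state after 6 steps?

XXX_XXXXXXXXX

_XXXXXXX_XXXX
XXXXXXX_XXXXX
XXXXXX_XXXXXX
XXXXX_XXXXXXX
XXXX_XXXXXXXX
XXX_XXXXXXXXX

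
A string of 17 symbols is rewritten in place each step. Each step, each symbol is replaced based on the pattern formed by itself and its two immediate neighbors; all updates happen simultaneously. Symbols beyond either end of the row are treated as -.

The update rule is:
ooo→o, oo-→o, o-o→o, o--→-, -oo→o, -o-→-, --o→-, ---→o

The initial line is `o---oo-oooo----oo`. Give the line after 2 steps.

o--oooooooooooooo

--o-ooooooo-oo-oo
o--oooooooooooooo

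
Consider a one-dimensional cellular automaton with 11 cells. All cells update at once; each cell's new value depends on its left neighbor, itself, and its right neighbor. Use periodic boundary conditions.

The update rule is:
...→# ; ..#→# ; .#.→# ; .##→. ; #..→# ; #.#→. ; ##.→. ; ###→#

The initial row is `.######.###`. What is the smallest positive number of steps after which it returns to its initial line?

4

..####...#.
##.##.#####
#......####
.######.###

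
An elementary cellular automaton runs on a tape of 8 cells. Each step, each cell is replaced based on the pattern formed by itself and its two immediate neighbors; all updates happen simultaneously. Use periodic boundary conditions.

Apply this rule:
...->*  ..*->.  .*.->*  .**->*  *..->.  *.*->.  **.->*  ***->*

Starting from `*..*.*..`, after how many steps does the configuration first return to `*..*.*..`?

*..*.*..

1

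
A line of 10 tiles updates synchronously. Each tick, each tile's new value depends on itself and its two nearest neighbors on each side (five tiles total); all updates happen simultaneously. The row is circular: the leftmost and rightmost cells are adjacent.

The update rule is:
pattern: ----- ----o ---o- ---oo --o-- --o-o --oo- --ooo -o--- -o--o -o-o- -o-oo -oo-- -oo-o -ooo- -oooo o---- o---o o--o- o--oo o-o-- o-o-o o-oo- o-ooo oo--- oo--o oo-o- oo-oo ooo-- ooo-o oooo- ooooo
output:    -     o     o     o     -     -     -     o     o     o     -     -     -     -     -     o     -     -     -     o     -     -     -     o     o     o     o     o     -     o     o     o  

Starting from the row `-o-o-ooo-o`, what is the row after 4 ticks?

tick 1: -----o-oo-
tick 2: ---oo----o
tick 3: o-o--o-oo-
tick 4: ---o-----o

---o-----o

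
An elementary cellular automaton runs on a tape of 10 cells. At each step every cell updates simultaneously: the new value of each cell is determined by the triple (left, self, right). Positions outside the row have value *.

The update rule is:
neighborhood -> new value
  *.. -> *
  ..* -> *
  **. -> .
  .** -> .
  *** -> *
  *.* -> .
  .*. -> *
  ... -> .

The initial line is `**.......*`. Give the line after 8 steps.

*.*.....*.
..**...**.
**..*.*...
*.***.**.*
...*......
*.***....*
...*.*..*.
*.**.****.

*.**.****.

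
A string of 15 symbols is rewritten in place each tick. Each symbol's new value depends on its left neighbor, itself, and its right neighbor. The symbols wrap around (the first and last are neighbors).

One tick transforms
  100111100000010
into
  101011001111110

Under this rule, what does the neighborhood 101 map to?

0

At position 14 the neighborhood is 101; the next row has 0 there.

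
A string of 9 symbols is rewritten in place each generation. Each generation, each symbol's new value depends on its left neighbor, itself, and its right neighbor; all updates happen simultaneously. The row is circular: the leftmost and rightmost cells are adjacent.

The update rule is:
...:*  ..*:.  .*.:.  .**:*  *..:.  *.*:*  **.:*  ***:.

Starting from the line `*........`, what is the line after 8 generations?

**......*

..******.
*.*....*.
.*..**..*
*...**...
..*.**.*.
*..****..
...*..*..
**......*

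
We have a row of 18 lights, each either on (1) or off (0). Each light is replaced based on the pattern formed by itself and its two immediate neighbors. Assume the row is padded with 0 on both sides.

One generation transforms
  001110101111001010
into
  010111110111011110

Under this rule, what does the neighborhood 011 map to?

At position 2 the neighborhood is 011; the next row has 0 there.

0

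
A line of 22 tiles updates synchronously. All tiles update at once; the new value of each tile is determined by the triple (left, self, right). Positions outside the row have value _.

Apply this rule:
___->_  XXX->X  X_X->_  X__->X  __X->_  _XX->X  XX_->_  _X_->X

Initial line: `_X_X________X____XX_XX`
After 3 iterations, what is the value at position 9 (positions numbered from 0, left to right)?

_

_X_XX_______XX___X__X_
_X_X_X______X_X__XX_XX
_X_X_XX_____X_XX_X__X_
position 9 holds _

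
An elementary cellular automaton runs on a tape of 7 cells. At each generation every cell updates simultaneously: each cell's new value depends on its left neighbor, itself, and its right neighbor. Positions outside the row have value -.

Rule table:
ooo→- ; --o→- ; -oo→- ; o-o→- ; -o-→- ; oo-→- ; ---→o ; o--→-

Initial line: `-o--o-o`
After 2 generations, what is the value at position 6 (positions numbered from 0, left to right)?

generation 1: -------
generation 2: ooooooo
position 6 holds o

o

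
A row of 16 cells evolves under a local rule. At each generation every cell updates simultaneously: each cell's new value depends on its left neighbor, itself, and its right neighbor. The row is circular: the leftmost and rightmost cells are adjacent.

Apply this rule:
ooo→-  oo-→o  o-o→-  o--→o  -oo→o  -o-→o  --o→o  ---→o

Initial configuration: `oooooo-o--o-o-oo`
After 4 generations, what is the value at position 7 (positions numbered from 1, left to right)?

-----o-oooo-o-o-
oooooo-o--o-o-oo  (repeats generation 0; period 2)
generation 4: oooooo-o--o-o-oo
position 7 holds -

-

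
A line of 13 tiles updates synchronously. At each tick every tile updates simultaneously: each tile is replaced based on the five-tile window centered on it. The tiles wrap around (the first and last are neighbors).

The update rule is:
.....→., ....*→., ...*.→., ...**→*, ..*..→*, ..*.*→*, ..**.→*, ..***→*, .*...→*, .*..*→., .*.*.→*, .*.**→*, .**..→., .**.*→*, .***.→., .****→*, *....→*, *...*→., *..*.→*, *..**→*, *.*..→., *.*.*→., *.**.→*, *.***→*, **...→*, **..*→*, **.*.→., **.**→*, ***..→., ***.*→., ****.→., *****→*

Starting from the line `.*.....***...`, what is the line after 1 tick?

.***..**..**.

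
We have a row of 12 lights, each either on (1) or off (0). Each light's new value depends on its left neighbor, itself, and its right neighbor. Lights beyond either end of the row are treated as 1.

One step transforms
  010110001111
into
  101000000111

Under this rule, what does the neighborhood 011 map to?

0

At position 3 the neighborhood is 011; the next row has 0 there.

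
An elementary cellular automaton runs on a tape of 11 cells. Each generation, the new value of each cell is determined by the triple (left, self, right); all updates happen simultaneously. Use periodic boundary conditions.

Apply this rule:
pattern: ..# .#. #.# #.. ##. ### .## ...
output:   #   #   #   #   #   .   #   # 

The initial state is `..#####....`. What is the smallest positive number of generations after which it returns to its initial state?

2

###...#####
..#####....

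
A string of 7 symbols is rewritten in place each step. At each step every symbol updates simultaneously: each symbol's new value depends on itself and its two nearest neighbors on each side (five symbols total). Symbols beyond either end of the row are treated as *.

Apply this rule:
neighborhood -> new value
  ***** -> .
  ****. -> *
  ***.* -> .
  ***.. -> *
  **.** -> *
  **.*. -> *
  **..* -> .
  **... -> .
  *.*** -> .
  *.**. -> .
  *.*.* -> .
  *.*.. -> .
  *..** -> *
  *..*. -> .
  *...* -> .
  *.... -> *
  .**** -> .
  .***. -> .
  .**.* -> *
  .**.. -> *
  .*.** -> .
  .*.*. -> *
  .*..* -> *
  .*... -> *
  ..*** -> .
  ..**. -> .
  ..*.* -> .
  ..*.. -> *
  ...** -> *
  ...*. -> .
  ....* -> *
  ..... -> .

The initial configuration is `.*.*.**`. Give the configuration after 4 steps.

*.*..**

*.*....
.*.****
*......
*.*..**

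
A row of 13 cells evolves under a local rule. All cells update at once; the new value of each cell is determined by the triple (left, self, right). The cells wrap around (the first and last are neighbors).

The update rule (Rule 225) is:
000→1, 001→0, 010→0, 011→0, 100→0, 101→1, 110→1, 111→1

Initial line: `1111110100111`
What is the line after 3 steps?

1111111101000

step 1: 1111111000011
step 2: 1111111011001
step 3: 1111111101000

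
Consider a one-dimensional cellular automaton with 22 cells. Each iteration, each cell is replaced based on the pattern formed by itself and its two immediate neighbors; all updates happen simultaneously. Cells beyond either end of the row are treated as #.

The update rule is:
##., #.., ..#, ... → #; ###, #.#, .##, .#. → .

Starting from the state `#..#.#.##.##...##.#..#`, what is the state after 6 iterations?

######.##...#..#..####

iteration 1: ###.....#..####.#..##.
iteration 2: ..######.##...#..##.#.
iteration 3: ##.....#..####.##.#...
iteration 4: .######.##...#..#..###
iteration 5: ......#..####.##.##...
iteration 6: ######.##...#..#..####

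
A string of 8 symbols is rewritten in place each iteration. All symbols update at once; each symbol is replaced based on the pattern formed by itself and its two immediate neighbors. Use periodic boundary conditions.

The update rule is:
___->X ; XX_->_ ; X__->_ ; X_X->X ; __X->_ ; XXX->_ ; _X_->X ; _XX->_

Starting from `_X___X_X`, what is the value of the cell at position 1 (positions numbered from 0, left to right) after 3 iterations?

XX_X_XXX
__XXX___
X_____XX
position 1 holds _

_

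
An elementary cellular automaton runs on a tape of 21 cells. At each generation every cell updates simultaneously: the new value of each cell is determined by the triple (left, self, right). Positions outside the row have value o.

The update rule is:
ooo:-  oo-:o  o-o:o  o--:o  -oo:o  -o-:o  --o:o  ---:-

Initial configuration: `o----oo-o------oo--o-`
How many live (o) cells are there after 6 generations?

oo--oooooo----ooooooo
-oooo----oo--oo------
oo--oo--oooooooo----o
-oooooooo------oo--oo
oo------oo----oooooo-
-oo----oooo--oo----oo
count of o: 10

10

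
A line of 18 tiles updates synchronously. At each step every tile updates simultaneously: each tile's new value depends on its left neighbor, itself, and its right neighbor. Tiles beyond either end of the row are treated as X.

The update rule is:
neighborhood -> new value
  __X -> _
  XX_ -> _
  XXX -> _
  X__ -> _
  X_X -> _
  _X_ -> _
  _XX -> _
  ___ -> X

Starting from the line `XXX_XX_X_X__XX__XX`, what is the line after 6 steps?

_XXXXXXXXXXXXXXXX_

step 1: __________________
step 2: _XXXXXXXXXXXXXXXX_
step 3: __________________  (repeats step 1; period 2)
step 6: _XXXXXXXXXXXXXXXX_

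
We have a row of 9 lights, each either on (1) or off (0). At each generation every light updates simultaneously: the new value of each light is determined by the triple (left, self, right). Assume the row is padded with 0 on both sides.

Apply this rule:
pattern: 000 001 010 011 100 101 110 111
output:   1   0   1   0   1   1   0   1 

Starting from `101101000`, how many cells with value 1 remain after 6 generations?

6

generation 1: 110011111
generation 2: 001001110
generation 3: 101100101
generation 4: 110010111
generation 5: 001011010
generation 6: 101100111
count of 1: 6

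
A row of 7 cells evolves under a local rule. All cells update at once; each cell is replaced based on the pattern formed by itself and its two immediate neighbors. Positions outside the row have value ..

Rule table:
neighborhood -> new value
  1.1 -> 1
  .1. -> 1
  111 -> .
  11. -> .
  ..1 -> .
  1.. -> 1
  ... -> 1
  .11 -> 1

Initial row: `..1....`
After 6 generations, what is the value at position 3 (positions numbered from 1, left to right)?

1.11111
111....
1..1111
11.1...
1.11111  (repeats generation 1; period 4)
generation 6: 111....
position 3 holds 1

1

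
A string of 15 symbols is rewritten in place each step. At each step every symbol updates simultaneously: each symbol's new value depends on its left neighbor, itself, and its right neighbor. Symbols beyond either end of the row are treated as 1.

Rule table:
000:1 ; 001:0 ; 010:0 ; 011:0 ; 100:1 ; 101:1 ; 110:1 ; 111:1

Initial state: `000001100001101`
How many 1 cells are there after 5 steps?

111100111100110
111110011110011
111111001111001
111111100111100
111111110011110
count of 1: 12

12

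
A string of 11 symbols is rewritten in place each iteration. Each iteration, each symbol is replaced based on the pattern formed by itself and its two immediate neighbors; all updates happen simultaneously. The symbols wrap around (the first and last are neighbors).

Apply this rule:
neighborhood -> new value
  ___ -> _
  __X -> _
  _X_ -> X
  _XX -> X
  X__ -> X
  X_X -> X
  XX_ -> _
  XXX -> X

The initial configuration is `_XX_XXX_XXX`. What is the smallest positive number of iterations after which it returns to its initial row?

XX_XXX_XXX_
X_XXX_XXX_X
_XXX_XXX_XX
XXX_XXX_XX_
XX_XXX_XX_X
X_XXX_XX_XX
_XXX_XX_XXX
XXX_XX_XXX_
XX_XX_XXX_X
X_XX_XXX_XX
_XX_XXX_XXX

11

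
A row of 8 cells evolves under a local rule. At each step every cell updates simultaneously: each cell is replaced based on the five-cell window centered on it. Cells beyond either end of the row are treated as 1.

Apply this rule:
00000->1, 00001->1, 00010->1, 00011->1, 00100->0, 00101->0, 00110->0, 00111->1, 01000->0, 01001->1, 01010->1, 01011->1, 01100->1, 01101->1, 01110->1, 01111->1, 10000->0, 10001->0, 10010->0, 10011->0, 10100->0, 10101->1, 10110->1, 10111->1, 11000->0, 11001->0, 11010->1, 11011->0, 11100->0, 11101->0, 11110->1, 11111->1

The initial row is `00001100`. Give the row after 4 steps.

00110100
00011010
00101111
00011111

00011111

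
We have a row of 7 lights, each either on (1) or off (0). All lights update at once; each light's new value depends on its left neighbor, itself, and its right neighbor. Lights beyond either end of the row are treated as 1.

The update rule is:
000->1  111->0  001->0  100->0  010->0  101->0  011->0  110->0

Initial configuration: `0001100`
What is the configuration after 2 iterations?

0001110

0100000
0001110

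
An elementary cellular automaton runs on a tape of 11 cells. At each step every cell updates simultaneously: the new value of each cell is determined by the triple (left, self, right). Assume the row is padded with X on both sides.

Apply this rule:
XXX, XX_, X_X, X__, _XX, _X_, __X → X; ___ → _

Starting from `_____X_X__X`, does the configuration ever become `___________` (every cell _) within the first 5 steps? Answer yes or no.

step 1: X___XXXXXXX
step 2: XX_XXXXXXXX
step 3: XXXXXXXXXXX
step 4: XXXXXXXXXXX  (fixed point — unchanged through step 5)
step 5 is XXXXXXXXXXX, still not uniform _

no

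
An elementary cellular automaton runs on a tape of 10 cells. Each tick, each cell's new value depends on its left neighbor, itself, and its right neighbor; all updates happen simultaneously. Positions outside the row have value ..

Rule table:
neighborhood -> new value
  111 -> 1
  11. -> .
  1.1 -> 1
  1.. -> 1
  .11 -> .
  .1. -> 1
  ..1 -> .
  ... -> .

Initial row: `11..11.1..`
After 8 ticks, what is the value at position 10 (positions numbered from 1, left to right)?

..1...111.
..11...1.1
....1..111
....11..1.
......1.11
......11..
........1.
........11
position 10 holds 1

1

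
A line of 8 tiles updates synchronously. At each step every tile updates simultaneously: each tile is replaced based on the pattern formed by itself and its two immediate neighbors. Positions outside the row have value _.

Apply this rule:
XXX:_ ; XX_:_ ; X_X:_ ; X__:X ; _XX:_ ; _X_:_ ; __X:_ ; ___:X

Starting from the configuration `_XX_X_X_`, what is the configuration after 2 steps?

_______X
XXXXXX__

XXXXXX__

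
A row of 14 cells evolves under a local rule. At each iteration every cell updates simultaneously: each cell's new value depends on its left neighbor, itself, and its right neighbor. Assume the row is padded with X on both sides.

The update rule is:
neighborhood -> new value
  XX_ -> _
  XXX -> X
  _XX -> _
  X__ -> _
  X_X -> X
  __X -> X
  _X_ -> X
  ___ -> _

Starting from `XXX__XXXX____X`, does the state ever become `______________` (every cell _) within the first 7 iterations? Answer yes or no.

no

iteration 1: XX__X_XX____X_
iteration 2: X__XXX_____XXX
iteration 3: __X_X_____X_XX
iteration 4: _XXXX____XXX_X
iteration 5: X_XX____X_X_X_
iteration 6: _X_____XXXXXXX
iteration 7: XX____X_XXXXXX
iteration 7 is XX____X_XXXXXX, still not uniform _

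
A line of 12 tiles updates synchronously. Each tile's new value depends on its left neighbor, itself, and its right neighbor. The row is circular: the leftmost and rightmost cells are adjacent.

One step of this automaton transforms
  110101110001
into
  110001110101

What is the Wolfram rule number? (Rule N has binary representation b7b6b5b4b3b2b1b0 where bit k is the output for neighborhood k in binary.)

201

position 0: 111 → 1  (bit 7 = 1)
position 1: 110 → 1  (bit 6 = 1)
position 2: 101 → 0  (bit 5 = 0)
position 8: 100 → 0  (bit 4 = 0)
position 5: 011 → 1  (bit 3 = 1)
position 3: 010 → 0  (bit 2 = 0)
position 10: 001 → 0  (bit 1 = 0)
position 9: 000 → 1  (bit 0 = 1)
bits b7..b0 = 11001001 = 201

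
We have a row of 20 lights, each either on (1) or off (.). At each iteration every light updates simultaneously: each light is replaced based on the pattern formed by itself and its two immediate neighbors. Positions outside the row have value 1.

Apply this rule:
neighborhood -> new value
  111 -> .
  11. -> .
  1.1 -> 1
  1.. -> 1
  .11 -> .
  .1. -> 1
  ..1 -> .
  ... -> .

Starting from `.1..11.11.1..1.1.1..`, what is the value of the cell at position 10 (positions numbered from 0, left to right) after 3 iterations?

111...1..111.111111.
...1..11....1......1
1..11...1...11......
position 10 holds .

.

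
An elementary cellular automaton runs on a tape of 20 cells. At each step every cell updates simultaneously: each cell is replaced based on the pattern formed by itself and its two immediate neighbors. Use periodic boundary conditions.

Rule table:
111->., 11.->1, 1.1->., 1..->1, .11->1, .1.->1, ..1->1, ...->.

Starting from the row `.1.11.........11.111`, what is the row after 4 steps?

.1.1.1.11.11.1.1.1.1

.1.111.......111.1.1
.1.1.11.....11.1.1.1
.1.1.111...111.1.1.1
.1.1.1.11.11.1.1.1.1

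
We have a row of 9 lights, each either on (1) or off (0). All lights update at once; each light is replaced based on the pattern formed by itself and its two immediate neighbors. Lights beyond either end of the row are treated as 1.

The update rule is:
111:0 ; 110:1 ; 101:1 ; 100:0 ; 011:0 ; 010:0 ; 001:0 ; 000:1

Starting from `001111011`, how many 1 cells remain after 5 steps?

step 1: 000001100
step 2: 011100100
step 3: 100100000
step 4: 100001110
step 5: 101100011
count of 1: 5

5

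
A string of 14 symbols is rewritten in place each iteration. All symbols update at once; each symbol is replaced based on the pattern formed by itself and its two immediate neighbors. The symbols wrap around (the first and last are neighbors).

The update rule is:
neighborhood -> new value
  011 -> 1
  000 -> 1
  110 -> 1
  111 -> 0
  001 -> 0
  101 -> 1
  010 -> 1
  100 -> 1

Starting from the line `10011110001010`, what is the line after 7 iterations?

iteration 1: 11010011101111
iteration 2: 01111010111000
iteration 3: 01001111101111
iteration 4: 11101000111001
iteration 5: 00111110101101
iteration 6: 10100011111111
iteration 7: 11111010000000

11111010000000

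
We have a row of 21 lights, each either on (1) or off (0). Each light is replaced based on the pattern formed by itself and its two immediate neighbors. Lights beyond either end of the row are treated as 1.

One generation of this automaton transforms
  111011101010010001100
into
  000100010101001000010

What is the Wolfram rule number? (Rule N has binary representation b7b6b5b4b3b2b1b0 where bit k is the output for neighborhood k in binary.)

48

position 0: 111 → 0  (bit 7 = 0)
position 2: 110 → 0  (bit 6 = 0)
position 3: 101 → 1  (bit 5 = 1)
position 11: 100 → 1  (bit 4 = 1)
position 4: 011 → 0  (bit 3 = 0)
position 8: 010 → 0  (bit 2 = 0)
position 12: 001 → 0  (bit 1 = 0)
position 15: 000 → 0  (bit 0 = 0)
bits b7..b0 = 00110000 = 48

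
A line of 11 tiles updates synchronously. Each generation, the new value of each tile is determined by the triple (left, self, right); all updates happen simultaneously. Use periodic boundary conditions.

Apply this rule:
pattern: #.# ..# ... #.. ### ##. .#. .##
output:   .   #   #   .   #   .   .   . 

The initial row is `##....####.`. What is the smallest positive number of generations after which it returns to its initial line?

...###.##..
###.#.....#
##....####.

3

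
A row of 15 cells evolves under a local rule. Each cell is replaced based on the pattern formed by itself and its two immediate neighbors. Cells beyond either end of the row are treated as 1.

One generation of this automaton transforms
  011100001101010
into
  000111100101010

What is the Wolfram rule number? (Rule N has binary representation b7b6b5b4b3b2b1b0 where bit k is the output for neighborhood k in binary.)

position 2: 111 → 0  (bit 7 = 0)
position 3: 110 → 1  (bit 6 = 1)
position 0: 101 → 0  (bit 5 = 0)
position 4: 100 → 1  (bit 4 = 1)
position 1: 011 → 0  (bit 3 = 0)
position 11: 010 → 1  (bit 2 = 1)
position 7: 001 → 0  (bit 1 = 0)
position 5: 000 → 1  (bit 0 = 1)
bits b7..b0 = 01010101 = 85

85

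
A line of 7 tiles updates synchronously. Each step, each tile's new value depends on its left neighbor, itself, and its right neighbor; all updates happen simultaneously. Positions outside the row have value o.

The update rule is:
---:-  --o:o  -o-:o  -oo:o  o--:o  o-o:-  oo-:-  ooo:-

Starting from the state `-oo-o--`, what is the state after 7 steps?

-o-----

-o--ooo
-oooo--
-o---oo
-oo-oo-
-o--o--
-oooooo
-o-----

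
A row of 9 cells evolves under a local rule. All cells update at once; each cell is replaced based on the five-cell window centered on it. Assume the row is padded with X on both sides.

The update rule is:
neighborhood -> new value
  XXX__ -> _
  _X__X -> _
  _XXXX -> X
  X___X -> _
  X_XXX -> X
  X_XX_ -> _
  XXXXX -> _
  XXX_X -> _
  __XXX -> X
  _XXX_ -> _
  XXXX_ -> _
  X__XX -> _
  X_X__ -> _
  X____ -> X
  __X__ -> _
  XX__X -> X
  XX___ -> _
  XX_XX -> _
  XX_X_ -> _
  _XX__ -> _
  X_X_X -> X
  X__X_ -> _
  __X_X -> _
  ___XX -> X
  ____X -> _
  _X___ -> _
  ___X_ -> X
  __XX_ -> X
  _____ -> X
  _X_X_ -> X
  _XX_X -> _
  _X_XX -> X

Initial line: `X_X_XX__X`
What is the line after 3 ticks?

tick 1: __XX__X_X
tick 2: X_X_X__XX
tick 3: __XX___XX

__XX___XX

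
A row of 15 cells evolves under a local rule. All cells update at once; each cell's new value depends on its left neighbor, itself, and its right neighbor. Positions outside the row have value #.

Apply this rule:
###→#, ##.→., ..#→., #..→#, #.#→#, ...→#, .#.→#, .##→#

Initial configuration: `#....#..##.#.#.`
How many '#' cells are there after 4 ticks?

.###.##.#.#####
###.##.########
##.##.#########
#.##.##########
count of #: 13

13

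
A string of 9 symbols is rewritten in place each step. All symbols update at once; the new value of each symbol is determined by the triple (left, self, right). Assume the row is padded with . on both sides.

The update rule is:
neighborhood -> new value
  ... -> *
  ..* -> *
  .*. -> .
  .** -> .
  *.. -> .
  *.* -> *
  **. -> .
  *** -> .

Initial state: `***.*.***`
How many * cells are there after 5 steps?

...*.*...
***.*..**
...*..*..
***..*..*
....*..*.
count of *: 2

2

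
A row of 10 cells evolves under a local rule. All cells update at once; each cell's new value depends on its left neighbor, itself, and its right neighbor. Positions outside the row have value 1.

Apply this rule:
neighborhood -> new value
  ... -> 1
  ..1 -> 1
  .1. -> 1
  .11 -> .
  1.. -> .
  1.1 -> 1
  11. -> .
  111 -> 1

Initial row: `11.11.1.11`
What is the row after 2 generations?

.11.1.1.1.

1.1..111.1
.11.1.1.1.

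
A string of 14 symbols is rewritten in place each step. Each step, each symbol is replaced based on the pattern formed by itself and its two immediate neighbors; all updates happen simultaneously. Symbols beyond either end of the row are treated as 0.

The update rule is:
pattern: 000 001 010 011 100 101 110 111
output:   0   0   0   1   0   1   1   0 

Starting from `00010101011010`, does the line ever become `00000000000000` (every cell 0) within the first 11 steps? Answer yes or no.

step 1: 00001010111100
step 2: 00000101100100
step 3: 00000011100000
step 4: 00000010100000
step 5: 00000001000000
step 6: 00000000000000
all cells are 0 at step 6

yes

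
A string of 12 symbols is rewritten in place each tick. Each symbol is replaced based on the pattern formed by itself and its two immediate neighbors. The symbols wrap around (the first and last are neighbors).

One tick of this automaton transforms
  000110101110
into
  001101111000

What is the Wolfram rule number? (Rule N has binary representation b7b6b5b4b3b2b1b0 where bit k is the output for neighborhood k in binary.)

position 9: 111 → 0  (bit 7 = 0)
position 4: 110 → 0  (bit 6 = 0)
position 5: 101 → 1  (bit 5 = 1)
position 11: 100 → 0  (bit 4 = 0)
position 3: 011 → 1  (bit 3 = 1)
position 6: 010 → 1  (bit 2 = 1)
position 2: 001 → 1  (bit 1 = 1)
position 0: 000 → 0  (bit 0 = 0)
bits b7..b0 = 00101110 = 46

46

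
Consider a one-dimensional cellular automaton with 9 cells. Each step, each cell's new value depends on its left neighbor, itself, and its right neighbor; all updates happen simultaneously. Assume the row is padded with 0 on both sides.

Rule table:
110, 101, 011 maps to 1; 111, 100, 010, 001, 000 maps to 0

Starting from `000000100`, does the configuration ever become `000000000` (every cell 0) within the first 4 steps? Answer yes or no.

yes

step 1: 000000000
all cells are 0 at step 1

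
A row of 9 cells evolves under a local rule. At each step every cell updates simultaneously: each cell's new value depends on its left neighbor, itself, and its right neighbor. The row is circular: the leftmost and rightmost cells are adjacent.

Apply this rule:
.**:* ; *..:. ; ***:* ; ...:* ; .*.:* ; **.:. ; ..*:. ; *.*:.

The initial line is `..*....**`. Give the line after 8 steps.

..*.**.*.
*.*.*..*.
*.*.*..*.  (fixed point — unchanged through step 8)

*.*.*..*.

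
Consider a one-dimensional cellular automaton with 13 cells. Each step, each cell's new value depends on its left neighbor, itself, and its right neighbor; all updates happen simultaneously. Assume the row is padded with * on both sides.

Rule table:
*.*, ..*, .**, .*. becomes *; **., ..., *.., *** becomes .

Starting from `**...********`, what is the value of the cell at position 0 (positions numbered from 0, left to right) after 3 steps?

....**.......
...**.......*
..**.......**
position 0 holds .

.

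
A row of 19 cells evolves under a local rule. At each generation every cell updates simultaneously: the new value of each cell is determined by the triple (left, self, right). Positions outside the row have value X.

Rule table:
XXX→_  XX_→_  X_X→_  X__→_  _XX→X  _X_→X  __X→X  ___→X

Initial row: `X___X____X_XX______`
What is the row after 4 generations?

_X_XX___X____X_XX__

generation 1: __XXX_XXXX_X__XXXXX
generation 2: _XX___X____X_XX____
generation 3: _X__XXX_XXXX_X__XXX
generation 4: _X_XX___X____X_XX__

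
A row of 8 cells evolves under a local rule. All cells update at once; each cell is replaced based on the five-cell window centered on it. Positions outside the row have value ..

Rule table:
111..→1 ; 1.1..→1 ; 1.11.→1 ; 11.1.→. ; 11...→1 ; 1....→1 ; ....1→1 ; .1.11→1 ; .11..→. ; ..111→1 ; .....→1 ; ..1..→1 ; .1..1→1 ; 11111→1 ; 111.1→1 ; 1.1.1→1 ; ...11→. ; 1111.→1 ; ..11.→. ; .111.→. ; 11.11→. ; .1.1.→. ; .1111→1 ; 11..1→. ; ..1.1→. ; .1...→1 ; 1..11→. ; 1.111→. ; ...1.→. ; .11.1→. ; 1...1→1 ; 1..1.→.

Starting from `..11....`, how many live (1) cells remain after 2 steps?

1...1111
111.1111
count of 1: 7

7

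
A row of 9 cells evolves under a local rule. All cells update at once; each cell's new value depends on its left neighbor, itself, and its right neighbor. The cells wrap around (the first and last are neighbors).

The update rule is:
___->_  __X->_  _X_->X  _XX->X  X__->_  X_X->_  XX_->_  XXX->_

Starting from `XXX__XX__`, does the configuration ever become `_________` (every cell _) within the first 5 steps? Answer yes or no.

no

X____X___
X____X___  (fixed point — unchanged through step 5)
step 5 is X____X___, still not uniform _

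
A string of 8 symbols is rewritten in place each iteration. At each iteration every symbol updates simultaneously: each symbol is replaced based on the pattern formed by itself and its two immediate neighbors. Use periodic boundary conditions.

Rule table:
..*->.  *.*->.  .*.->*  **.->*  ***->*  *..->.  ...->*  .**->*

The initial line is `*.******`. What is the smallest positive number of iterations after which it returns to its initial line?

*.******

1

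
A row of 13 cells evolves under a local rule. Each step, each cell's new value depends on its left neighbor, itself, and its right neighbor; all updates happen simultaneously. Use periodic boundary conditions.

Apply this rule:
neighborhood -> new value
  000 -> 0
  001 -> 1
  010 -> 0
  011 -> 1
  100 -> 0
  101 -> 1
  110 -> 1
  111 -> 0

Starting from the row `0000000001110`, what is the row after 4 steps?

0000011101000

0000000011010
0000000111100
0000001100100
0000011101000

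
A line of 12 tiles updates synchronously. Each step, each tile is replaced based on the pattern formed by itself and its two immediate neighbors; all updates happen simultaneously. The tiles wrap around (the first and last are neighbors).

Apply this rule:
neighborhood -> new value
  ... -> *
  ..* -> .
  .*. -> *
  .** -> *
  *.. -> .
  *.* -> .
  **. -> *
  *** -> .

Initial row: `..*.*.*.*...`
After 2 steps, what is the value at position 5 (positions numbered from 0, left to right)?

.

*.*.*.*.*.**
*.*.*.*.*.*.
position 5 holds .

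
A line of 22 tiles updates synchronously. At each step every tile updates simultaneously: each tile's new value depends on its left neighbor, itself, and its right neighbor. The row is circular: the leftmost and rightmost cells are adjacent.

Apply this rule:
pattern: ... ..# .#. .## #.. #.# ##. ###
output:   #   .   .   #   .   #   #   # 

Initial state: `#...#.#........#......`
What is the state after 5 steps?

..#..#..######...####.
#.......######.#.####.
..#####.#######.######
..####################
..####################

..####################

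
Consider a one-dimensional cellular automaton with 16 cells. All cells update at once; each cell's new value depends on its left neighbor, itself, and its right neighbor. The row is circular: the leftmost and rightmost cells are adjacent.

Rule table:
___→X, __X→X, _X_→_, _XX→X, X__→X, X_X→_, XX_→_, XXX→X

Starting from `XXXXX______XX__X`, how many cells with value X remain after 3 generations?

14

generation 1: XXXX_XXXXXXX_XXX
generation 2: XXX__XXXXXX__XXX
generation 3: XX_XXXXXXX_XXXXX
count of X: 14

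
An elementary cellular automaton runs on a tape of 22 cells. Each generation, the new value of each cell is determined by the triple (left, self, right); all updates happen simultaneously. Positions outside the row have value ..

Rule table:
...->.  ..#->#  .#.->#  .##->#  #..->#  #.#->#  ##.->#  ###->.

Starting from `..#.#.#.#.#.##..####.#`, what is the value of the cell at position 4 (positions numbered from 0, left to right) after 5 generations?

#

.################..###
##..............####.#
###............##..###
#.##..........######.#
#####........##....###
position 4 holds #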